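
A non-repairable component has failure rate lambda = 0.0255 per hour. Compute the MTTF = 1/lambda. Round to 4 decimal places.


lambda = 0.0255
MTTF = 1 / 0.0255
MTTF = 39.2157

39.2157


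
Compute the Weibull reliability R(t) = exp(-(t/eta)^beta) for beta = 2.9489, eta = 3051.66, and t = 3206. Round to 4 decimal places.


beta = 2.9489, eta = 3051.66, t = 3206
t/eta = 3206 / 3051.66 = 1.0506
(t/eta)^beta = 1.0506^2.9489 = 1.1566
R(t) = exp(-1.1566)
R(t) = 0.3146

0.3146


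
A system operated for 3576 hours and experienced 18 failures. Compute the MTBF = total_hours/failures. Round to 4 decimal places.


total_hours = 3576
failures = 18
MTBF = 3576 / 18
MTBF = 198.6667

198.6667


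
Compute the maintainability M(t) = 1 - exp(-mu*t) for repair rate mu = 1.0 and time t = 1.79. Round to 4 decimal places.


mu = 1.0, t = 1.79
mu * t = 1.0 * 1.79 = 1.79
exp(-1.79) = 0.167
M(t) = 1 - 0.167
M(t) = 0.833

0.833


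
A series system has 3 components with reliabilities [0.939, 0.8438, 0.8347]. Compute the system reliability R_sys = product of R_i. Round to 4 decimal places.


Components: [0.939, 0.8438, 0.8347]
After component 1 (R=0.939): product = 0.939
After component 2 (R=0.8438): product = 0.7923
After component 3 (R=0.8347): product = 0.6614
R_sys = 0.6614

0.6614


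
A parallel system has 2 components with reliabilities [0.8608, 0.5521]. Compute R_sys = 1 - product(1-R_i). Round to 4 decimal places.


Components: [0.8608, 0.5521]
(1 - 0.8608) = 0.1392, running product = 0.1392
(1 - 0.5521) = 0.4479, running product = 0.0623
Product of (1-R_i) = 0.0623
R_sys = 1 - 0.0623 = 0.9377

0.9377


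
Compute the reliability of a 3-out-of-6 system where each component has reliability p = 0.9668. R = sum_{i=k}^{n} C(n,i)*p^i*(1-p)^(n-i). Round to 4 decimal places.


k = 3, n = 6, p = 0.9668
i=3: C(6,3)=20 * 0.9668^3 * 0.0332^3 = 0.0007
i=4: C(6,4)=15 * 0.9668^4 * 0.0332^2 = 0.0144
i=5: C(6,5)=6 * 0.9668^5 * 0.0332^1 = 0.1683
i=6: C(6,6)=1 * 0.9668^6 * 0.0332^0 = 0.8166
R = sum of terms = 1.0

1.0


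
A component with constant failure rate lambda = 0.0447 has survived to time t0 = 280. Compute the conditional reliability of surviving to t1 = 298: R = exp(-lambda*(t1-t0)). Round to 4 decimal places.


lambda = 0.0447
t0 = 280, t1 = 298
t1 - t0 = 18
lambda * (t1-t0) = 0.0447 * 18 = 0.8046
R = exp(-0.8046)
R = 0.4473

0.4473


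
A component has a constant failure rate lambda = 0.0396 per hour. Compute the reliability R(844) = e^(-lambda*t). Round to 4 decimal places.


lambda = 0.0396
t = 844
lambda * t = 33.4224
R(t) = e^(-33.4224)
R(t) = 0.0

0.0


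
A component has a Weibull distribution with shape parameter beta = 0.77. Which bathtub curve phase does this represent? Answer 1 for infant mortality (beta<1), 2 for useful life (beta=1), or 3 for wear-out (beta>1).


beta = 0.77
Compare beta to 1:
beta < 1 => infant mortality (phase 1)
beta = 1 => useful life (phase 2)
beta > 1 => wear-out (phase 3)
Since beta = 0.77, this is infant mortality (decreasing failure rate)
Phase = 1

1


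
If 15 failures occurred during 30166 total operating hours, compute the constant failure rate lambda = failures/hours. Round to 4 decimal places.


failures = 15
total_hours = 30166
lambda = 15 / 30166
lambda = 0.0005

0.0005


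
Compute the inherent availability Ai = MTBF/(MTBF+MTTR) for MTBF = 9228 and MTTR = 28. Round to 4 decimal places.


MTBF = 9228
MTTR = 28
MTBF + MTTR = 9256
Ai = 9228 / 9256
Ai = 0.997

0.997


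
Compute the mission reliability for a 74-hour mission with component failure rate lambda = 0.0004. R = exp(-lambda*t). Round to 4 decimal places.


lambda = 0.0004
mission_time = 74
lambda * t = 0.0004 * 74 = 0.0296
R = exp(-0.0296)
R = 0.9708

0.9708


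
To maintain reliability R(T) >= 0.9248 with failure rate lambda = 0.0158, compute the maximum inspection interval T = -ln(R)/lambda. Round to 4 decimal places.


R_target = 0.9248
lambda = 0.0158
-ln(0.9248) = 0.0782
T = 0.0782 / 0.0158
T = 4.948

4.948


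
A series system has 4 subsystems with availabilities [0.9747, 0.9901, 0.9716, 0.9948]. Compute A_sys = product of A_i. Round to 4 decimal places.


Subsystems: [0.9747, 0.9901, 0.9716, 0.9948]
After subsystem 1 (A=0.9747): product = 0.9747
After subsystem 2 (A=0.9901): product = 0.9651
After subsystem 3 (A=0.9716): product = 0.9376
After subsystem 4 (A=0.9948): product = 0.9328
A_sys = 0.9328

0.9328


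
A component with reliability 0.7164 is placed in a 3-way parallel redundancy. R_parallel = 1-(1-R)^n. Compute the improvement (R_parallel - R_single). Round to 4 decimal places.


R_single = 0.7164, n = 3
1 - R_single = 0.2836
(1 - R_single)^n = 0.2836^3 = 0.0228
R_parallel = 1 - 0.0228 = 0.9772
Improvement = 0.9772 - 0.7164
Improvement = 0.2608

0.2608


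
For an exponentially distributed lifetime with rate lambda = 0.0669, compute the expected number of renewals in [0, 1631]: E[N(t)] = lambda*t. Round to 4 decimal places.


lambda = 0.0669
t = 1631
E[N(t)] = lambda * t
E[N(t)] = 0.0669 * 1631
E[N(t)] = 109.1139

109.1139


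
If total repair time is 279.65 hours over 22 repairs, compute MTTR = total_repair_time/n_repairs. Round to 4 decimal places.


total_repair_time = 279.65
n_repairs = 22
MTTR = 279.65 / 22
MTTR = 12.7114

12.7114


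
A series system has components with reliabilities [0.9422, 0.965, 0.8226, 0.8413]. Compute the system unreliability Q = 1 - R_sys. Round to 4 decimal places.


Components: [0.9422, 0.965, 0.8226, 0.8413]
After component 1: product = 0.9422
After component 2: product = 0.9092
After component 3: product = 0.7479
After component 4: product = 0.6292
R_sys = 0.6292
Q = 1 - 0.6292 = 0.3708

0.3708


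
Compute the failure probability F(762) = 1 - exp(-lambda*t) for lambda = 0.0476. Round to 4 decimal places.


lambda = 0.0476, t = 762
lambda * t = 36.2712
exp(-36.2712) = 0.0
F(t) = 1 - 0.0
F(t) = 1.0

1.0


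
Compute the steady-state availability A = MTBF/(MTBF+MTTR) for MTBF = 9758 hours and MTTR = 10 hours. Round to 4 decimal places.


MTBF = 9758
MTTR = 10
MTBF + MTTR = 9768
A = 9758 / 9768
A = 0.999

0.999


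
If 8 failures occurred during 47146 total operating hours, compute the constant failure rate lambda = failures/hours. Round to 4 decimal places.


failures = 8
total_hours = 47146
lambda = 8 / 47146
lambda = 0.0002

0.0002


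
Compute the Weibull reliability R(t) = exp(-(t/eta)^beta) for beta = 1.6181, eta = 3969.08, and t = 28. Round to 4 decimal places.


beta = 1.6181, eta = 3969.08, t = 28
t/eta = 28 / 3969.08 = 0.0071
(t/eta)^beta = 0.0071^1.6181 = 0.0003
R(t) = exp(-0.0003)
R(t) = 0.9997

0.9997


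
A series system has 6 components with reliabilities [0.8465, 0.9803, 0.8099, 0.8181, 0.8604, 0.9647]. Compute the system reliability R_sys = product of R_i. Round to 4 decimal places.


Components: [0.8465, 0.9803, 0.8099, 0.8181, 0.8604, 0.9647]
After component 1 (R=0.8465): product = 0.8465
After component 2 (R=0.9803): product = 0.8298
After component 3 (R=0.8099): product = 0.6721
After component 4 (R=0.8181): product = 0.5498
After component 5 (R=0.8604): product = 0.4731
After component 6 (R=0.9647): product = 0.4564
R_sys = 0.4564

0.4564


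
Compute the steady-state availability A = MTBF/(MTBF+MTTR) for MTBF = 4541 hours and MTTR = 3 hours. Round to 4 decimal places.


MTBF = 4541
MTTR = 3
MTBF + MTTR = 4544
A = 4541 / 4544
A = 0.9993

0.9993


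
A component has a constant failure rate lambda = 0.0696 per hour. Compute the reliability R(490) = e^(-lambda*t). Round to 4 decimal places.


lambda = 0.0696
t = 490
lambda * t = 34.104
R(t) = e^(-34.104)
R(t) = 0.0

0.0


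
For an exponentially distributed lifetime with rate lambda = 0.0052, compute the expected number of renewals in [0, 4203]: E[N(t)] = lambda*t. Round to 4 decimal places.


lambda = 0.0052
t = 4203
E[N(t)] = lambda * t
E[N(t)] = 0.0052 * 4203
E[N(t)] = 21.8556

21.8556


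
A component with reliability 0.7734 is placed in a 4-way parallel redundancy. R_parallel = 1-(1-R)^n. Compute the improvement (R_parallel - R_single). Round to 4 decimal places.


R_single = 0.7734, n = 4
1 - R_single = 0.2266
(1 - R_single)^n = 0.2266^4 = 0.0026
R_parallel = 1 - 0.0026 = 0.9974
Improvement = 0.9974 - 0.7734
Improvement = 0.224

0.224


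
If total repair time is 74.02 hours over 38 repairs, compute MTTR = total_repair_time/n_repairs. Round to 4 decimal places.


total_repair_time = 74.02
n_repairs = 38
MTTR = 74.02 / 38
MTTR = 1.9479

1.9479


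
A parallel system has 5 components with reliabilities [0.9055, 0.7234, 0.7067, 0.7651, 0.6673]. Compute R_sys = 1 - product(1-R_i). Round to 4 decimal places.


Components: [0.9055, 0.7234, 0.7067, 0.7651, 0.6673]
(1 - 0.9055) = 0.0945, running product = 0.0945
(1 - 0.7234) = 0.2766, running product = 0.0261
(1 - 0.7067) = 0.2933, running product = 0.0077
(1 - 0.7651) = 0.2349, running product = 0.0018
(1 - 0.6673) = 0.3327, running product = 0.0006
Product of (1-R_i) = 0.0006
R_sys = 1 - 0.0006 = 0.9994

0.9994


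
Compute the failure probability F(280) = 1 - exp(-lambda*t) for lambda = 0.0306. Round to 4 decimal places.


lambda = 0.0306, t = 280
lambda * t = 8.568
exp(-8.568) = 0.0002
F(t) = 1 - 0.0002
F(t) = 0.9998

0.9998


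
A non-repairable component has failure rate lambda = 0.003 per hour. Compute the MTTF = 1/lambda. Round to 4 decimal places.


lambda = 0.003
MTTF = 1 / 0.003
MTTF = 333.3333

333.3333


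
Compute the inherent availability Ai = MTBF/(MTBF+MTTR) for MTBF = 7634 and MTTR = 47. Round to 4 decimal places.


MTBF = 7634
MTTR = 47
MTBF + MTTR = 7681
Ai = 7634 / 7681
Ai = 0.9939

0.9939


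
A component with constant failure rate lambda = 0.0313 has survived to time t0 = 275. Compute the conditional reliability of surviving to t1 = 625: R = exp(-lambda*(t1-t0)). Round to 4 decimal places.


lambda = 0.0313
t0 = 275, t1 = 625
t1 - t0 = 350
lambda * (t1-t0) = 0.0313 * 350 = 10.955
R = exp(-10.955)
R = 0.0

0.0


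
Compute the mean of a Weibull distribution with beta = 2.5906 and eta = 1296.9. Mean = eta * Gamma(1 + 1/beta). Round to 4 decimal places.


beta = 2.5906, eta = 1296.9
1/beta = 0.386
1 + 1/beta = 1.386
Gamma(1.386) = 0.8881
Mean = 1296.9 * 0.8881
Mean = 1151.7971

1151.7971


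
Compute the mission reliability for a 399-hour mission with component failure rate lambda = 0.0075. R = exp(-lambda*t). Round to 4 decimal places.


lambda = 0.0075
mission_time = 399
lambda * t = 0.0075 * 399 = 2.9925
R = exp(-2.9925)
R = 0.0502

0.0502


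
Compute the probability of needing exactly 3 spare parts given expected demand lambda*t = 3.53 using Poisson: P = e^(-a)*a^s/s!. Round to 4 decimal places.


a = 3.53, s = 3
e^(-a) = e^(-3.53) = 0.0293
a^s = 3.53^3 = 43.987
s! = 6
P = 0.0293 * 43.987 / 6
P = 0.2148

0.2148


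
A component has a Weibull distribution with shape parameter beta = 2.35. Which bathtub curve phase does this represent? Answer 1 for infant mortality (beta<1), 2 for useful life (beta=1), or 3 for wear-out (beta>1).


beta = 2.35
Compare beta to 1:
beta < 1 => infant mortality (phase 1)
beta = 1 => useful life (phase 2)
beta > 1 => wear-out (phase 3)
Since beta = 2.35, this is wear-out (increasing failure rate)
Phase = 3

3


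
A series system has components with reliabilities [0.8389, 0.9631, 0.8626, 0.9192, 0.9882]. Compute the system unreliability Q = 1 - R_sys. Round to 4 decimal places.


Components: [0.8389, 0.9631, 0.8626, 0.9192, 0.9882]
After component 1: product = 0.8389
After component 2: product = 0.8079
After component 3: product = 0.6969
After component 4: product = 0.6406
After component 5: product = 0.6331
R_sys = 0.6331
Q = 1 - 0.6331 = 0.3669

0.3669


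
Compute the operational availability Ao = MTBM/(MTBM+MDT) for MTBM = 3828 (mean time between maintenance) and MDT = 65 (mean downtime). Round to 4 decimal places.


MTBM = 3828
MDT = 65
MTBM + MDT = 3893
Ao = 3828 / 3893
Ao = 0.9833

0.9833


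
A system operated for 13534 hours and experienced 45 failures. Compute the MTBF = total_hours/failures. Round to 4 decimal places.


total_hours = 13534
failures = 45
MTBF = 13534 / 45
MTBF = 300.7556

300.7556


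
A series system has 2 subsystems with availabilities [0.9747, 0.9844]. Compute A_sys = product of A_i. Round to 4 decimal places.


Subsystems: [0.9747, 0.9844]
After subsystem 1 (A=0.9747): product = 0.9747
After subsystem 2 (A=0.9844): product = 0.9595
A_sys = 0.9595

0.9595


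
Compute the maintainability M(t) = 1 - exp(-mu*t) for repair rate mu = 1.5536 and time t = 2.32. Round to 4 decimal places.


mu = 1.5536, t = 2.32
mu * t = 1.5536 * 2.32 = 3.6044
exp(-3.6044) = 0.0272
M(t) = 1 - 0.0272
M(t) = 0.9728

0.9728


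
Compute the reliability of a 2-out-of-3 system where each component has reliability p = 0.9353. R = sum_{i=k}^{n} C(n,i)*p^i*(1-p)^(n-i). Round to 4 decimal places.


k = 2, n = 3, p = 0.9353
i=2: C(3,2)=3 * 0.9353^2 * 0.0647^1 = 0.1698
i=3: C(3,3)=1 * 0.9353^3 * 0.0647^0 = 0.8182
R = sum of terms = 0.988

0.988


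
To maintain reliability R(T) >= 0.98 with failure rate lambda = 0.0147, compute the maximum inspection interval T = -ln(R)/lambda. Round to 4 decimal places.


R_target = 0.98
lambda = 0.0147
-ln(0.98) = 0.0202
T = 0.0202 / 0.0147
T = 1.3743

1.3743


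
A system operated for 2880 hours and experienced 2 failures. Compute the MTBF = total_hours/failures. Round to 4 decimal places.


total_hours = 2880
failures = 2
MTBF = 2880 / 2
MTBF = 1440.0

1440.0


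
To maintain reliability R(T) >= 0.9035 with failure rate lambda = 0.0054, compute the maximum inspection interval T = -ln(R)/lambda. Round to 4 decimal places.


R_target = 0.9035
lambda = 0.0054
-ln(0.9035) = 0.1015
T = 0.1015 / 0.0054
T = 18.7924

18.7924


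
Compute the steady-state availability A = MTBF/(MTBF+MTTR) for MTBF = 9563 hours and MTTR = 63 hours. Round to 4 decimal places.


MTBF = 9563
MTTR = 63
MTBF + MTTR = 9626
A = 9563 / 9626
A = 0.9935

0.9935


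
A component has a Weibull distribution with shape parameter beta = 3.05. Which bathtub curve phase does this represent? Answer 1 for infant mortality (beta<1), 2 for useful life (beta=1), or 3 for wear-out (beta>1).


beta = 3.05
Compare beta to 1:
beta < 1 => infant mortality (phase 1)
beta = 1 => useful life (phase 2)
beta > 1 => wear-out (phase 3)
Since beta = 3.05, this is wear-out (increasing failure rate)
Phase = 3

3


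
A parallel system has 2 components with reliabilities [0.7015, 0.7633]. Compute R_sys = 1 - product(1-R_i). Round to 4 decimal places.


Components: [0.7015, 0.7633]
(1 - 0.7015) = 0.2985, running product = 0.2985
(1 - 0.7633) = 0.2367, running product = 0.0707
Product of (1-R_i) = 0.0707
R_sys = 1 - 0.0707 = 0.9293

0.9293


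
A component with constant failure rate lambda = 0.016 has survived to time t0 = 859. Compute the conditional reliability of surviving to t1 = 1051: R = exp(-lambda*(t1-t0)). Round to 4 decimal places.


lambda = 0.016
t0 = 859, t1 = 1051
t1 - t0 = 192
lambda * (t1-t0) = 0.016 * 192 = 3.072
R = exp(-3.072)
R = 0.0463

0.0463


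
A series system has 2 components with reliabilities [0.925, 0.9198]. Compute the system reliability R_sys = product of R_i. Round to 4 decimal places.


Components: [0.925, 0.9198]
After component 1 (R=0.925): product = 0.925
After component 2 (R=0.9198): product = 0.8508
R_sys = 0.8508

0.8508


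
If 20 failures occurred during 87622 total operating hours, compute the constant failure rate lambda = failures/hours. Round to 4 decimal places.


failures = 20
total_hours = 87622
lambda = 20 / 87622
lambda = 0.0002

0.0002


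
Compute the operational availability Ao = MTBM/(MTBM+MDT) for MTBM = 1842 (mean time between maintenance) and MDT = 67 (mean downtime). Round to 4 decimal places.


MTBM = 1842
MDT = 67
MTBM + MDT = 1909
Ao = 1842 / 1909
Ao = 0.9649

0.9649


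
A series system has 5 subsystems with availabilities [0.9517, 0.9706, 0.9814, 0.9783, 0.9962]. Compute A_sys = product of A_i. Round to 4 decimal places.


Subsystems: [0.9517, 0.9706, 0.9814, 0.9783, 0.9962]
After subsystem 1 (A=0.9517): product = 0.9517
After subsystem 2 (A=0.9706): product = 0.9237
After subsystem 3 (A=0.9814): product = 0.9065
After subsystem 4 (A=0.9783): product = 0.8869
After subsystem 5 (A=0.9962): product = 0.8835
A_sys = 0.8835

0.8835


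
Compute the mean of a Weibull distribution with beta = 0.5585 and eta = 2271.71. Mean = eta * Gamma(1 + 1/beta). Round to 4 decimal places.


beta = 0.5585, eta = 2271.71
1/beta = 1.7905
1 + 1/beta = 2.7905
Gamma(2.7905) = 1.6632
Mean = 2271.71 * 1.6632
Mean = 3778.316

3778.316


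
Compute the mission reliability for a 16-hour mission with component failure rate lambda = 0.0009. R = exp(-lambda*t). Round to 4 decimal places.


lambda = 0.0009
mission_time = 16
lambda * t = 0.0009 * 16 = 0.0144
R = exp(-0.0144)
R = 0.9857

0.9857


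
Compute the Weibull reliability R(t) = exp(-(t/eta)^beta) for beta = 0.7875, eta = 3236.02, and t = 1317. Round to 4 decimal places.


beta = 0.7875, eta = 3236.02, t = 1317
t/eta = 1317 / 3236.02 = 0.407
(t/eta)^beta = 0.407^0.7875 = 0.4927
R(t) = exp(-0.4927)
R(t) = 0.611

0.611


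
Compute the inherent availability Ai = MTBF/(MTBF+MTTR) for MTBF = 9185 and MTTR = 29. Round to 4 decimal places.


MTBF = 9185
MTTR = 29
MTBF + MTTR = 9214
Ai = 9185 / 9214
Ai = 0.9969

0.9969


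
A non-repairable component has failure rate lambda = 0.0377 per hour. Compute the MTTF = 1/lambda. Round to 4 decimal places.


lambda = 0.0377
MTTF = 1 / 0.0377
MTTF = 26.5252

26.5252


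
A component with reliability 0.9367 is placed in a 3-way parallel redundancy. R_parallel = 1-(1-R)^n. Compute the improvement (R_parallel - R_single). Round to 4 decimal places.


R_single = 0.9367, n = 3
1 - R_single = 0.0633
(1 - R_single)^n = 0.0633^3 = 0.0003
R_parallel = 1 - 0.0003 = 0.9997
Improvement = 0.9997 - 0.9367
Improvement = 0.063

0.063


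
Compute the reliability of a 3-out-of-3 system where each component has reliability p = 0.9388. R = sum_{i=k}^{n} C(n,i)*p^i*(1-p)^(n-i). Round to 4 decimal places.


k = 3, n = 3, p = 0.9388
i=3: C(3,3)=1 * 0.9388^3 * 0.0612^0 = 0.8274
R = sum of terms = 0.8274

0.8274


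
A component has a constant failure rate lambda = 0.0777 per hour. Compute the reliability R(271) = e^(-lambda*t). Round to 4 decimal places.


lambda = 0.0777
t = 271
lambda * t = 21.0567
R(t) = e^(-21.0567)
R(t) = 0.0

0.0


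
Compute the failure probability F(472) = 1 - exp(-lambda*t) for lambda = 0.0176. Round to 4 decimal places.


lambda = 0.0176, t = 472
lambda * t = 8.3072
exp(-8.3072) = 0.0002
F(t) = 1 - 0.0002
F(t) = 0.9998

0.9998


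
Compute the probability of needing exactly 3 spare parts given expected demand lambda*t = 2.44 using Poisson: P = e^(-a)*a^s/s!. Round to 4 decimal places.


a = 2.44, s = 3
e^(-a) = e^(-2.44) = 0.0872
a^s = 2.44^3 = 14.5268
s! = 6
P = 0.0872 * 14.5268 / 6
P = 0.211

0.211


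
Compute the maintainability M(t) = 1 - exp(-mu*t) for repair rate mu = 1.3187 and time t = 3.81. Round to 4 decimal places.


mu = 1.3187, t = 3.81
mu * t = 1.3187 * 3.81 = 5.0242
exp(-5.0242) = 0.0066
M(t) = 1 - 0.0066
M(t) = 0.9934

0.9934


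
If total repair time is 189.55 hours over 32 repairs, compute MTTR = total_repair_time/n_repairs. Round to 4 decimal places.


total_repair_time = 189.55
n_repairs = 32
MTTR = 189.55 / 32
MTTR = 5.9234

5.9234


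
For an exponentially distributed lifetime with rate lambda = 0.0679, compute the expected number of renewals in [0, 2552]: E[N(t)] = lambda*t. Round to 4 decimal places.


lambda = 0.0679
t = 2552
E[N(t)] = lambda * t
E[N(t)] = 0.0679 * 2552
E[N(t)] = 173.2808

173.2808


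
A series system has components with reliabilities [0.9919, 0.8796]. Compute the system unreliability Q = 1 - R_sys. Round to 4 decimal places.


Components: [0.9919, 0.8796]
After component 1: product = 0.9919
After component 2: product = 0.8725
R_sys = 0.8725
Q = 1 - 0.8725 = 0.1275

0.1275


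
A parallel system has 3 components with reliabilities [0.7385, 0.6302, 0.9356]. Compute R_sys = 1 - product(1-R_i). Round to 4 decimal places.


Components: [0.7385, 0.6302, 0.9356]
(1 - 0.7385) = 0.2615, running product = 0.2615
(1 - 0.6302) = 0.3698, running product = 0.0967
(1 - 0.9356) = 0.0644, running product = 0.0062
Product of (1-R_i) = 0.0062
R_sys = 1 - 0.0062 = 0.9938

0.9938


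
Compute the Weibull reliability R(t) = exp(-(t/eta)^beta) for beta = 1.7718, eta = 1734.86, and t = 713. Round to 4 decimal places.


beta = 1.7718, eta = 1734.86, t = 713
t/eta = 713 / 1734.86 = 0.411
(t/eta)^beta = 0.411^1.7718 = 0.2069
R(t) = exp(-0.2069)
R(t) = 0.8131

0.8131


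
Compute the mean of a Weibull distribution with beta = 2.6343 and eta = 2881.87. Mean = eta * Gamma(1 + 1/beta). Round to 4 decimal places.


beta = 2.6343, eta = 2881.87
1/beta = 0.3796
1 + 1/beta = 1.3796
Gamma(1.3796) = 0.8886
Mean = 2881.87 * 0.8886
Mean = 2560.7313

2560.7313


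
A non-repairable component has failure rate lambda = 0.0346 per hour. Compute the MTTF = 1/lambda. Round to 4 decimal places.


lambda = 0.0346
MTTF = 1 / 0.0346
MTTF = 28.9017

28.9017


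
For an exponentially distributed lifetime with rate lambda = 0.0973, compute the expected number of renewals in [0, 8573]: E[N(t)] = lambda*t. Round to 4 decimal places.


lambda = 0.0973
t = 8573
E[N(t)] = lambda * t
E[N(t)] = 0.0973 * 8573
E[N(t)] = 834.1529

834.1529


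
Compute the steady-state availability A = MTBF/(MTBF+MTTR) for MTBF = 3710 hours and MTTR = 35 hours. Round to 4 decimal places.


MTBF = 3710
MTTR = 35
MTBF + MTTR = 3745
A = 3710 / 3745
A = 0.9907

0.9907


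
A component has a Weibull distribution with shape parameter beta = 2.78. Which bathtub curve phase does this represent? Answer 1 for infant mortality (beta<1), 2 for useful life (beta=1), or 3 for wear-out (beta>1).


beta = 2.78
Compare beta to 1:
beta < 1 => infant mortality (phase 1)
beta = 1 => useful life (phase 2)
beta > 1 => wear-out (phase 3)
Since beta = 2.78, this is wear-out (increasing failure rate)
Phase = 3

3


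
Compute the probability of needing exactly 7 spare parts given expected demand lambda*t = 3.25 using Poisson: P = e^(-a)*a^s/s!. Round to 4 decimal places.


a = 3.25, s = 7
e^(-a) = e^(-3.25) = 0.0388
a^s = 3.25^7 = 3829.8655
s! = 5040
P = 0.0388 * 3829.8655 / 5040
P = 0.0295

0.0295


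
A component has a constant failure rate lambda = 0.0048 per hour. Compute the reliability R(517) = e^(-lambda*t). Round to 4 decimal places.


lambda = 0.0048
t = 517
lambda * t = 2.4816
R(t) = e^(-2.4816)
R(t) = 0.0836

0.0836


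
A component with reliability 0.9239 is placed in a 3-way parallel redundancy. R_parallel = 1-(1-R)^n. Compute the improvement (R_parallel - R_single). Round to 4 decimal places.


R_single = 0.9239, n = 3
1 - R_single = 0.0761
(1 - R_single)^n = 0.0761^3 = 0.0004
R_parallel = 1 - 0.0004 = 0.9996
Improvement = 0.9996 - 0.9239
Improvement = 0.0757

0.0757


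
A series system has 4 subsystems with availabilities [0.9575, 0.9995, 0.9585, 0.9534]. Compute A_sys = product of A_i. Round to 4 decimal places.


Subsystems: [0.9575, 0.9995, 0.9585, 0.9534]
After subsystem 1 (A=0.9575): product = 0.9575
After subsystem 2 (A=0.9995): product = 0.957
After subsystem 3 (A=0.9585): product = 0.9173
After subsystem 4 (A=0.9534): product = 0.8746
A_sys = 0.8746

0.8746


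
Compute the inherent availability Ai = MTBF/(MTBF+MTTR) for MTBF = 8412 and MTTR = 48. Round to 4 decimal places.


MTBF = 8412
MTTR = 48
MTBF + MTTR = 8460
Ai = 8412 / 8460
Ai = 0.9943

0.9943


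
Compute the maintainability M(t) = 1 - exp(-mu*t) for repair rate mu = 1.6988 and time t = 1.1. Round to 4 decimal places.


mu = 1.6988, t = 1.1
mu * t = 1.6988 * 1.1 = 1.8687
exp(-1.8687) = 0.1543
M(t) = 1 - 0.1543
M(t) = 0.8457

0.8457


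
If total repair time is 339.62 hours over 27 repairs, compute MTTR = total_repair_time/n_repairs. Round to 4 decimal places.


total_repair_time = 339.62
n_repairs = 27
MTTR = 339.62 / 27
MTTR = 12.5785

12.5785


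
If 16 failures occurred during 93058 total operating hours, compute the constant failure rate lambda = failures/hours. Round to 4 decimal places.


failures = 16
total_hours = 93058
lambda = 16 / 93058
lambda = 0.0002

0.0002


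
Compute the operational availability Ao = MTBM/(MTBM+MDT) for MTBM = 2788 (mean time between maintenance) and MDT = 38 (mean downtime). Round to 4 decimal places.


MTBM = 2788
MDT = 38
MTBM + MDT = 2826
Ao = 2788 / 2826
Ao = 0.9866

0.9866


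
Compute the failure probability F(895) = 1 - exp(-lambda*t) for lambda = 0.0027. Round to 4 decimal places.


lambda = 0.0027, t = 895
lambda * t = 2.4165
exp(-2.4165) = 0.0892
F(t) = 1 - 0.0892
F(t) = 0.9108

0.9108


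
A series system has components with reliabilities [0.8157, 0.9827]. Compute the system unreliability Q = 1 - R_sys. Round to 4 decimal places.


Components: [0.8157, 0.9827]
After component 1: product = 0.8157
After component 2: product = 0.8016
R_sys = 0.8016
Q = 1 - 0.8016 = 0.1984

0.1984


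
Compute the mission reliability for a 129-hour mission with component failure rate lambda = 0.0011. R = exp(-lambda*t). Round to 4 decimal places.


lambda = 0.0011
mission_time = 129
lambda * t = 0.0011 * 129 = 0.1419
R = exp(-0.1419)
R = 0.8677

0.8677


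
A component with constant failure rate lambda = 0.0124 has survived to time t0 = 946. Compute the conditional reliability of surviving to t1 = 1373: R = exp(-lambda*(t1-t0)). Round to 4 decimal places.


lambda = 0.0124
t0 = 946, t1 = 1373
t1 - t0 = 427
lambda * (t1-t0) = 0.0124 * 427 = 5.2948
R = exp(-5.2948)
R = 0.005

0.005


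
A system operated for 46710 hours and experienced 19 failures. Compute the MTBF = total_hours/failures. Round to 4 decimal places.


total_hours = 46710
failures = 19
MTBF = 46710 / 19
MTBF = 2458.4211

2458.4211


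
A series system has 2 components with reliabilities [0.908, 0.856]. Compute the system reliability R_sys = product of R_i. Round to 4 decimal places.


Components: [0.908, 0.856]
After component 1 (R=0.908): product = 0.908
After component 2 (R=0.856): product = 0.7772
R_sys = 0.7772

0.7772


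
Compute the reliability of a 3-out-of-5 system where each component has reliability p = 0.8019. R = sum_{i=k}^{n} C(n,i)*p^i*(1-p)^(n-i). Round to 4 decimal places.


k = 3, n = 5, p = 0.8019
i=3: C(5,3)=10 * 0.8019^3 * 0.1981^2 = 0.2024
i=4: C(5,4)=5 * 0.8019^4 * 0.1981^1 = 0.4096
i=5: C(5,5)=1 * 0.8019^5 * 0.1981^0 = 0.3316
R = sum of terms = 0.9435

0.9435


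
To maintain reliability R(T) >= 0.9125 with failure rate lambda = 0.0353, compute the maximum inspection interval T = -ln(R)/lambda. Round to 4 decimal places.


R_target = 0.9125
lambda = 0.0353
-ln(0.9125) = 0.0916
T = 0.0916 / 0.0353
T = 2.594

2.594


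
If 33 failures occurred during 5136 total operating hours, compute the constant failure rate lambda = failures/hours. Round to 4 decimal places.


failures = 33
total_hours = 5136
lambda = 33 / 5136
lambda = 0.0064

0.0064


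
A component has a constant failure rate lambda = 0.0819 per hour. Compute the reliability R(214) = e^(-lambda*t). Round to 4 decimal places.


lambda = 0.0819
t = 214
lambda * t = 17.5266
R(t) = e^(-17.5266)
R(t) = 0.0

0.0


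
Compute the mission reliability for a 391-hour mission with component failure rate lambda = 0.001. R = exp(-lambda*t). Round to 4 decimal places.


lambda = 0.001
mission_time = 391
lambda * t = 0.001 * 391 = 0.391
R = exp(-0.391)
R = 0.6764

0.6764


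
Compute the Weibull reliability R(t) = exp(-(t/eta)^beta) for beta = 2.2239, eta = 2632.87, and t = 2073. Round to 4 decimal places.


beta = 2.2239, eta = 2632.87, t = 2073
t/eta = 2073 / 2632.87 = 0.7874
(t/eta)^beta = 0.7874^2.2239 = 0.5876
R(t) = exp(-0.5876)
R(t) = 0.5557

0.5557


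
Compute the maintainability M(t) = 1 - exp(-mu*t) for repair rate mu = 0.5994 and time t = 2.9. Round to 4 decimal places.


mu = 0.5994, t = 2.9
mu * t = 0.5994 * 2.9 = 1.7383
exp(-1.7383) = 0.1758
M(t) = 1 - 0.1758
M(t) = 0.8242

0.8242


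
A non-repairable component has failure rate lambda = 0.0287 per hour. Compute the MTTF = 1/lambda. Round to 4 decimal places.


lambda = 0.0287
MTTF = 1 / 0.0287
MTTF = 34.8432

34.8432


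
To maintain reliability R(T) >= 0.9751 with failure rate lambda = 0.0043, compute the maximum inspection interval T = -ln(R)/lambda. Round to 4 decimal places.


R_target = 0.9751
lambda = 0.0043
-ln(0.9751) = 0.0252
T = 0.0252 / 0.0043
T = 5.864

5.864


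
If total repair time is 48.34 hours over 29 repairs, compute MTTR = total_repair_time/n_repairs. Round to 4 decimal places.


total_repair_time = 48.34
n_repairs = 29
MTTR = 48.34 / 29
MTTR = 1.6669

1.6669


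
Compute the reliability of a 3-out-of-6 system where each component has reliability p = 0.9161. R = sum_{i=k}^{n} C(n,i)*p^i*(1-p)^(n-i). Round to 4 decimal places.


k = 3, n = 6, p = 0.9161
i=3: C(6,3)=20 * 0.9161^3 * 0.0839^3 = 0.0091
i=4: C(6,4)=15 * 0.9161^4 * 0.0839^2 = 0.0744
i=5: C(6,5)=6 * 0.9161^5 * 0.0839^1 = 0.3248
i=6: C(6,6)=1 * 0.9161^6 * 0.0839^0 = 0.5911
R = sum of terms = 0.9994

0.9994


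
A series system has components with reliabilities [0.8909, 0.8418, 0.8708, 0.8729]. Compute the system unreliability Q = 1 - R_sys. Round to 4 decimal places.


Components: [0.8909, 0.8418, 0.8708, 0.8729]
After component 1: product = 0.8909
After component 2: product = 0.75
After component 3: product = 0.6531
After component 4: product = 0.5701
R_sys = 0.5701
Q = 1 - 0.5701 = 0.4299

0.4299


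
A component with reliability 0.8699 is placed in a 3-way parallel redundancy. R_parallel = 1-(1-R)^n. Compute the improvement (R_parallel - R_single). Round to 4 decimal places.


R_single = 0.8699, n = 3
1 - R_single = 0.1301
(1 - R_single)^n = 0.1301^3 = 0.0022
R_parallel = 1 - 0.0022 = 0.9978
Improvement = 0.9978 - 0.8699
Improvement = 0.1279

0.1279


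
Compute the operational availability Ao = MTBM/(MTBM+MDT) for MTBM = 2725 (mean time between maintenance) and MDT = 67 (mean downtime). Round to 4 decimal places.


MTBM = 2725
MDT = 67
MTBM + MDT = 2792
Ao = 2725 / 2792
Ao = 0.976

0.976


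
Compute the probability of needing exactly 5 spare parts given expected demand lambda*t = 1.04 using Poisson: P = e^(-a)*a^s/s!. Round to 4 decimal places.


a = 1.04, s = 5
e^(-a) = e^(-1.04) = 0.3535
a^s = 1.04^5 = 1.2167
s! = 120
P = 0.3535 * 1.2167 / 120
P = 0.0036

0.0036


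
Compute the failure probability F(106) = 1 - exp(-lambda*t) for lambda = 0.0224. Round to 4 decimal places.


lambda = 0.0224, t = 106
lambda * t = 2.3744
exp(-2.3744) = 0.0931
F(t) = 1 - 0.0931
F(t) = 0.9069

0.9069


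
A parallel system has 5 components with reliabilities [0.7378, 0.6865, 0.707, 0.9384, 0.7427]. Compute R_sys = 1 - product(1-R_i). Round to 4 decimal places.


Components: [0.7378, 0.6865, 0.707, 0.9384, 0.7427]
(1 - 0.7378) = 0.2622, running product = 0.2622
(1 - 0.6865) = 0.3135, running product = 0.0822
(1 - 0.707) = 0.293, running product = 0.0241
(1 - 0.9384) = 0.0616, running product = 0.0015
(1 - 0.7427) = 0.2573, running product = 0.0004
Product of (1-R_i) = 0.0004
R_sys = 1 - 0.0004 = 0.9996

0.9996


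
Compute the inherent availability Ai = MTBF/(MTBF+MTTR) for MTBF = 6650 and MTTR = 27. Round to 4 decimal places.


MTBF = 6650
MTTR = 27
MTBF + MTTR = 6677
Ai = 6650 / 6677
Ai = 0.996

0.996


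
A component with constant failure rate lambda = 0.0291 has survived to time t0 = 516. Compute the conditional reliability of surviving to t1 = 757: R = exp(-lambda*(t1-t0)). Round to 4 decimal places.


lambda = 0.0291
t0 = 516, t1 = 757
t1 - t0 = 241
lambda * (t1-t0) = 0.0291 * 241 = 7.0131
R = exp(-7.0131)
R = 0.0009

0.0009


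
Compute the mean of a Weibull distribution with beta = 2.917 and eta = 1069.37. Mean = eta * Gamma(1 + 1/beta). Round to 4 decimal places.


beta = 2.917, eta = 1069.37
1/beta = 0.3428
1 + 1/beta = 1.3428
Gamma(1.3428) = 0.8919
Mean = 1069.37 * 0.8919
Mean = 953.7773

953.7773


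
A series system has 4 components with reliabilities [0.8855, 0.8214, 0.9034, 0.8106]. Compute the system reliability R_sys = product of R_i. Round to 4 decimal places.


Components: [0.8855, 0.8214, 0.9034, 0.8106]
After component 1 (R=0.8855): product = 0.8855
After component 2 (R=0.8214): product = 0.7273
After component 3 (R=0.9034): product = 0.6571
After component 4 (R=0.8106): product = 0.5326
R_sys = 0.5326

0.5326


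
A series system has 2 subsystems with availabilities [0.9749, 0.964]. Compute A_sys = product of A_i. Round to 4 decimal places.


Subsystems: [0.9749, 0.964]
After subsystem 1 (A=0.9749): product = 0.9749
After subsystem 2 (A=0.964): product = 0.9398
A_sys = 0.9398

0.9398


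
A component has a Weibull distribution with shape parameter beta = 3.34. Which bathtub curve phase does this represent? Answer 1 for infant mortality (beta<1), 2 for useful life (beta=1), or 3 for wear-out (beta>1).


beta = 3.34
Compare beta to 1:
beta < 1 => infant mortality (phase 1)
beta = 1 => useful life (phase 2)
beta > 1 => wear-out (phase 3)
Since beta = 3.34, this is wear-out (increasing failure rate)
Phase = 3

3


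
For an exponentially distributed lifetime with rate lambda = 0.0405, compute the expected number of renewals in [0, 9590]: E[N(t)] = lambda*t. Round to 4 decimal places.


lambda = 0.0405
t = 9590
E[N(t)] = lambda * t
E[N(t)] = 0.0405 * 9590
E[N(t)] = 388.395

388.395


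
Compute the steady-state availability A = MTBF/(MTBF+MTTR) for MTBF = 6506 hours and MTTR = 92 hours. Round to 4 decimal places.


MTBF = 6506
MTTR = 92
MTBF + MTTR = 6598
A = 6506 / 6598
A = 0.9861

0.9861


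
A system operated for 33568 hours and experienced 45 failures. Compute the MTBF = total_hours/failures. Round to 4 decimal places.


total_hours = 33568
failures = 45
MTBF = 33568 / 45
MTBF = 745.9556

745.9556


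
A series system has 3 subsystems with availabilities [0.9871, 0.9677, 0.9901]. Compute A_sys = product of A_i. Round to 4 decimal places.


Subsystems: [0.9871, 0.9677, 0.9901]
After subsystem 1 (A=0.9871): product = 0.9871
After subsystem 2 (A=0.9677): product = 0.9552
After subsystem 3 (A=0.9901): product = 0.9458
A_sys = 0.9458

0.9458


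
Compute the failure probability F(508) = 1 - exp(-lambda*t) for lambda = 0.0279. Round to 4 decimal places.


lambda = 0.0279, t = 508
lambda * t = 14.1732
exp(-14.1732) = 0.0
F(t) = 1 - 0.0
F(t) = 1.0

1.0


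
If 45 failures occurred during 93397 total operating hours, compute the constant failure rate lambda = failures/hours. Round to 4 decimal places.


failures = 45
total_hours = 93397
lambda = 45 / 93397
lambda = 0.0005

0.0005


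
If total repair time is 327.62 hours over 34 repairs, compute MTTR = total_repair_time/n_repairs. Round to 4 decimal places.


total_repair_time = 327.62
n_repairs = 34
MTTR = 327.62 / 34
MTTR = 9.6359

9.6359


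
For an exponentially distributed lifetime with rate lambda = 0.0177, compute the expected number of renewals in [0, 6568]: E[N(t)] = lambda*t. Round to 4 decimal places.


lambda = 0.0177
t = 6568
E[N(t)] = lambda * t
E[N(t)] = 0.0177 * 6568
E[N(t)] = 116.2536

116.2536


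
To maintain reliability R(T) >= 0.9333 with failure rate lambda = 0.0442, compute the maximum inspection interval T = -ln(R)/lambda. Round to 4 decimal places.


R_target = 0.9333
lambda = 0.0442
-ln(0.9333) = 0.069
T = 0.069 / 0.0442
T = 1.5617

1.5617


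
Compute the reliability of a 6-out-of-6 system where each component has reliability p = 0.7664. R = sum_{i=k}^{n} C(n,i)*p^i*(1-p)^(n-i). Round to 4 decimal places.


k = 6, n = 6, p = 0.7664
i=6: C(6,6)=1 * 0.7664^6 * 0.2336^0 = 0.2026
R = sum of terms = 0.2026

0.2026


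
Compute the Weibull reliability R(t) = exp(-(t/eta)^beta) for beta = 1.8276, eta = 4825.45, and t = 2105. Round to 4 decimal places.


beta = 1.8276, eta = 4825.45, t = 2105
t/eta = 2105 / 4825.45 = 0.4362
(t/eta)^beta = 0.4362^1.8276 = 0.2196
R(t) = exp(-0.2196)
R(t) = 0.8029

0.8029


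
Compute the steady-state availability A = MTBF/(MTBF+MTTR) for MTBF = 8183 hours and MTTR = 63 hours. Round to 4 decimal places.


MTBF = 8183
MTTR = 63
MTBF + MTTR = 8246
A = 8183 / 8246
A = 0.9924

0.9924


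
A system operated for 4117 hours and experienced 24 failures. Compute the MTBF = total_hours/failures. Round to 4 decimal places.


total_hours = 4117
failures = 24
MTBF = 4117 / 24
MTBF = 171.5417

171.5417


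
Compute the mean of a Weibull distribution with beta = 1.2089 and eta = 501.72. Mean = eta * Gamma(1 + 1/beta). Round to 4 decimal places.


beta = 1.2089, eta = 501.72
1/beta = 0.8272
1 + 1/beta = 1.8272
Gamma(1.8272) = 0.9389
Mean = 501.72 * 0.9389
Mean = 471.0576

471.0576


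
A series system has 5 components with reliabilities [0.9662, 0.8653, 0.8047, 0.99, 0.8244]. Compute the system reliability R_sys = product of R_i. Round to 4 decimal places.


Components: [0.9662, 0.8653, 0.8047, 0.99, 0.8244]
After component 1 (R=0.9662): product = 0.9662
After component 2 (R=0.8653): product = 0.8361
After component 3 (R=0.8047): product = 0.6728
After component 4 (R=0.99): product = 0.666
After component 5 (R=0.8244): product = 0.5491
R_sys = 0.5491

0.5491


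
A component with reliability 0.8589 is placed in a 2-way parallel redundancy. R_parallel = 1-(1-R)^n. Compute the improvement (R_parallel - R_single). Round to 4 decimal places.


R_single = 0.8589, n = 2
1 - R_single = 0.1411
(1 - R_single)^n = 0.1411^2 = 0.0199
R_parallel = 1 - 0.0199 = 0.9801
Improvement = 0.9801 - 0.8589
Improvement = 0.1212

0.1212


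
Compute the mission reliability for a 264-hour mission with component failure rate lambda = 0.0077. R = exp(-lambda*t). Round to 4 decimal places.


lambda = 0.0077
mission_time = 264
lambda * t = 0.0077 * 264 = 2.0328
R = exp(-2.0328)
R = 0.131

0.131


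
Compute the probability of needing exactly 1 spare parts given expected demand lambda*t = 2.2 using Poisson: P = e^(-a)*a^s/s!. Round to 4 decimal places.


a = 2.2, s = 1
e^(-a) = e^(-2.2) = 0.1108
a^s = 2.2^1 = 2.2
s! = 1
P = 0.1108 * 2.2 / 1
P = 0.2438

0.2438


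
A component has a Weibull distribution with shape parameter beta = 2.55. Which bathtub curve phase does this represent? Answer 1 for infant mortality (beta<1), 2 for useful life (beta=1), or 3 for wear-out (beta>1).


beta = 2.55
Compare beta to 1:
beta < 1 => infant mortality (phase 1)
beta = 1 => useful life (phase 2)
beta > 1 => wear-out (phase 3)
Since beta = 2.55, this is wear-out (increasing failure rate)
Phase = 3

3


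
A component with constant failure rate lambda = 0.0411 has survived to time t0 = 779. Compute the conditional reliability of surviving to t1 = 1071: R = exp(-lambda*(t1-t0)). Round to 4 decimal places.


lambda = 0.0411
t0 = 779, t1 = 1071
t1 - t0 = 292
lambda * (t1-t0) = 0.0411 * 292 = 12.0012
R = exp(-12.0012)
R = 0.0

0.0


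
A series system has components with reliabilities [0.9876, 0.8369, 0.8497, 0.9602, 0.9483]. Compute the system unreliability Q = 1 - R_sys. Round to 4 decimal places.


Components: [0.9876, 0.8369, 0.8497, 0.9602, 0.9483]
After component 1: product = 0.9876
After component 2: product = 0.8265
After component 3: product = 0.7023
After component 4: product = 0.6743
After component 5: product = 0.6395
R_sys = 0.6395
Q = 1 - 0.6395 = 0.3605

0.3605


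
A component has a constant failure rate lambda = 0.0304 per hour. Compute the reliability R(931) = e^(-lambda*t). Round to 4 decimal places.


lambda = 0.0304
t = 931
lambda * t = 28.3024
R(t) = e^(-28.3024)
R(t) = 0.0

0.0
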